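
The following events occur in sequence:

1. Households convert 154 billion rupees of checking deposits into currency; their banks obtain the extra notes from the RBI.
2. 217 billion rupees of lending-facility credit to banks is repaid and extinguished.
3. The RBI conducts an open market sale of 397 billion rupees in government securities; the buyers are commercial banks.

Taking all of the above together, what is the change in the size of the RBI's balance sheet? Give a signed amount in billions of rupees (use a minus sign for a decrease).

-614 billion

Currency withdrawal 154 billion rupees: only the composition of liabilities changes → 0.
Discount-window repayment 217 billion rupees: an RBI asset is shed → −217B.
OMO sale (to banks) 397 billion rupees: an RBI asset is shed → −397B.
Net: 0 − 217 − 397 = -614 billion.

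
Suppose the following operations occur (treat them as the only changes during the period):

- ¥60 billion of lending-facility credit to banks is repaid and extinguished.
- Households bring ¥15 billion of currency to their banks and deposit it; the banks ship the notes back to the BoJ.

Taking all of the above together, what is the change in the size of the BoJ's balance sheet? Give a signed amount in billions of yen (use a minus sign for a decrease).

BoJ balance sheet:
  Assets:      Loans to banks −¥60B
  Liabilities: Bank reserves −¥45B, Currency in circulation −¥15B
Change in total BoJ assets = -¥60 billion.

-¥60 billion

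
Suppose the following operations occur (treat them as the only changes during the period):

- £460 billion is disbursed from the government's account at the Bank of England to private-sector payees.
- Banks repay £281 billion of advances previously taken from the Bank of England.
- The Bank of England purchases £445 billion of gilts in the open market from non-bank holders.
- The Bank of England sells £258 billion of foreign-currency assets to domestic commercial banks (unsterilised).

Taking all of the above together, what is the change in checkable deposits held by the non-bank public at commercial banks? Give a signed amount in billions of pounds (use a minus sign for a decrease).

Government spending £460 billion: non-bank counterparties' bank balances rise → +£460B.
Discount-window repayment £281 billion: the counterparty is a bank, so public deposits are unchanged → 0.
Asset purchase (from non-banks) £445 billion: non-bank counterparties' bank balances rise → +£445B.
FX sale £258 billion: the counterparty is a bank, so public deposits are unchanged → 0.
Net: 460 + 0 + 445 + 0 = +£905 billion.

+£905 billion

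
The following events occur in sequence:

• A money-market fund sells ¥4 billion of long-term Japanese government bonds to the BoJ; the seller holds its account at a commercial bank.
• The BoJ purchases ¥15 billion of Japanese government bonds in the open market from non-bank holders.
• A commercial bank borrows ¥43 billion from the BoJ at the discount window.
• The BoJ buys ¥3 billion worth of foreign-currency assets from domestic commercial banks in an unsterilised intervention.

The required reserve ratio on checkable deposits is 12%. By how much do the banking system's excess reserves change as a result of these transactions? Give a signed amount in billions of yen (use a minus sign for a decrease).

Asset purchase (from non-banks) ¥4 billion: reserves +¥4B, deposits +¥4B.
Asset purchase (from non-banks) ¥15 billion: reserves +¥15B, deposits +¥15B.
Discount-window loan ¥43 billion: reserves +¥43B, deposits 0.
FX purchase ¥3 billion: reserves +¥3B, deposits 0.
Totals: Δreserves = +¥65B, Δdeposits = +¥19B.
Δrequired reserves = 12% × +¥19B = +¥2.28B.
Δexcess reserves = Δreserves − Δrequired = +¥65B − (+¥2.28B) = +¥62.72 billion.

+¥62.72 billion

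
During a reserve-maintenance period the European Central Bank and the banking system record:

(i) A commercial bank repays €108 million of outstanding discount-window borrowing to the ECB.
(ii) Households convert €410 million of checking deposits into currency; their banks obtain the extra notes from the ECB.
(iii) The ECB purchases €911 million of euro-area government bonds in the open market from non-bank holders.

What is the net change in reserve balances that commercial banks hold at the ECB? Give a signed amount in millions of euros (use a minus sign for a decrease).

ECB balance sheet:
  Assets:      Securities +€911M, Loans to banks −€108M
  Liabilities: Bank reserves +€393M, Currency in circulation +€410M
Commercial banking system:
  Assets:      Reserves at CB +€393M
  Liabilities: Checkable deposits +€501M, Borrowings from CB −€108M
So the change in reserve balances that commercial banks hold at the ECB is +€393 million.

+€393 million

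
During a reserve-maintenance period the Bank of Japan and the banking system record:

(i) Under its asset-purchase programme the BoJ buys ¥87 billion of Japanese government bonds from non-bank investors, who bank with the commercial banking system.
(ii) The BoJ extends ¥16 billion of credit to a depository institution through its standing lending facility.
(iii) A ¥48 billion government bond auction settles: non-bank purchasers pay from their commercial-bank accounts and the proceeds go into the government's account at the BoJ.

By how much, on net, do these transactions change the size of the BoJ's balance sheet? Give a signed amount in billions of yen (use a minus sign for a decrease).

Asset purchase (from non-banks) ¥87 billion: a BoJ asset is acquired → +¥87B.
Discount-window loan ¥16 billion: a BoJ asset is acquired → +¥16B.
Government account inflow ¥48 billion: only the composition of liabilities changes → 0.
Net: 87 + 16 + 0 = +¥103 billion.

+¥103 billion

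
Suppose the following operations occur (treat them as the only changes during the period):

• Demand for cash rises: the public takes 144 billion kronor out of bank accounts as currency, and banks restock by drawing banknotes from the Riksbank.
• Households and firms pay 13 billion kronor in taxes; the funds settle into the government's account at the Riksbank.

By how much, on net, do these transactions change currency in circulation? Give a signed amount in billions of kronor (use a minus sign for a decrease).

Currency withdrawal 144 billion kronor: notes leave the central bank → +144B.
Government account inflow 13 billion kronor: no currency enters or leaves circulation → 0.
Net: 144 + 0 = +144 billion.

+144 billion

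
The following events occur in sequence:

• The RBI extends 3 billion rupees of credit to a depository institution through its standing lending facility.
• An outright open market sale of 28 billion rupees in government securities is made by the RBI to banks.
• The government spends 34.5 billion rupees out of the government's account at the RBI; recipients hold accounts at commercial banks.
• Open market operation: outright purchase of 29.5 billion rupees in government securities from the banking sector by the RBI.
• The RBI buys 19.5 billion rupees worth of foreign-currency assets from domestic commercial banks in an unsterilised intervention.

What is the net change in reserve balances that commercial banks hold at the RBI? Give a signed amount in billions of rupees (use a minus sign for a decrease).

+58.5 billion

RBI balance sheet:
  Assets:      Securities +1.5B, Loans to banks +3B, Foreign assets +19.5B
  Liabilities: Bank reserves +58.5B, Government deposits −34.5B
Commercial banking system:
  Assets:      Reserves at CB +58.5B, Securities −1.5B, Foreign assets −19.5B
  Liabilities: Checkable deposits +34.5B, Borrowings from CB +3B
So the change in reserve balances that commercial banks hold at the RBI is +58.5 billion.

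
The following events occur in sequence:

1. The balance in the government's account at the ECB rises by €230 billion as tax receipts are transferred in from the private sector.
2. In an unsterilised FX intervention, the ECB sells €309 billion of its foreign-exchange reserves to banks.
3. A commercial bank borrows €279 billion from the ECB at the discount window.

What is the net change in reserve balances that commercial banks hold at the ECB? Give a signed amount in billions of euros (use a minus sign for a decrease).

ECB balance sheet:
  Assets:      Loans to banks +€279B, Foreign assets −€309B
  Liabilities: Bank reserves −€260B, Government deposits +€230B
Commercial banking system:
  Assets:      Reserves at CB −€260B, Foreign assets +€309B
  Liabilities: Checkable deposits −€230B, Borrowings from CB +€279B
So the change in reserve balances that commercial banks hold at the ECB is -€260 billion.

-€260 billion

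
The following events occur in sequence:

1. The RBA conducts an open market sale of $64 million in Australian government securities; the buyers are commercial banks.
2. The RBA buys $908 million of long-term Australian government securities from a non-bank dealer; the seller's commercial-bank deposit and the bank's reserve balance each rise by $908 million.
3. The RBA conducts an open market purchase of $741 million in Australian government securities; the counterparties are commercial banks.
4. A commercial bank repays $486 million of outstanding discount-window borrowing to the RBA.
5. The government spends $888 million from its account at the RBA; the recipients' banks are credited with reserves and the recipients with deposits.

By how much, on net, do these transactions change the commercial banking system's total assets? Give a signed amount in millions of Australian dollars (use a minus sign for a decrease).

OMO sale (to banks) $64 million: just an asset swap on bank balance sheets → 0.
Asset purchase (from non-banks) $908 million: bank balance sheets expand → +$908M.
OMO purchase (from banks) $741 million: just an asset swap on bank balance sheets → 0.
Discount-window repayment $486 million: bank balance sheets shrink → −$486M.
Government spending $888 million: bank balance sheets expand → +$888M.
Net: 0 + 908 + 0 − 486 + 888 = +$1310 million.

+$1310 million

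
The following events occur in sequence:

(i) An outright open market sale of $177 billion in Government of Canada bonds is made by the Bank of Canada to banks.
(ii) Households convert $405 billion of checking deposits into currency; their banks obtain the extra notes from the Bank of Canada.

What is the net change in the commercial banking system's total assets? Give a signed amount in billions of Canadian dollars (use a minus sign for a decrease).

OMO sale (to banks) $177 billion: just an asset swap on bank balance sheets → 0.
Currency withdrawal $405 billion: bank balance sheets shrink → −$405B.
Net: 0 − 405 = -$405 billion.

-$405 billion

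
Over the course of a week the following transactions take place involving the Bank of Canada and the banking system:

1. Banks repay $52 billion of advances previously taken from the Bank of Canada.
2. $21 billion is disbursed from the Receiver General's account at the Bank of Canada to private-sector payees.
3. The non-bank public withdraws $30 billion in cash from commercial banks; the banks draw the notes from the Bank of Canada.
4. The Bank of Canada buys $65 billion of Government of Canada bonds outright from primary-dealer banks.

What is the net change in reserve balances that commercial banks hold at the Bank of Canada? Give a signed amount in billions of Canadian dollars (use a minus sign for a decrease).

+$4 billion

Discount-window repayment $52 billion: repayment is debited from reserves → −$52B.
Government spending $21 billion: government payments flow into bank reserve accounts → +$21B.
Currency withdrawal $30 billion: banks swap reserves for currency → −$30B.
OMO purchase (from banks) $65 billion: the Bank of Canada pays by crediting reserve accounts → +$65B.
Net: −52 + 21 − 30 + 65 = +$4 billion.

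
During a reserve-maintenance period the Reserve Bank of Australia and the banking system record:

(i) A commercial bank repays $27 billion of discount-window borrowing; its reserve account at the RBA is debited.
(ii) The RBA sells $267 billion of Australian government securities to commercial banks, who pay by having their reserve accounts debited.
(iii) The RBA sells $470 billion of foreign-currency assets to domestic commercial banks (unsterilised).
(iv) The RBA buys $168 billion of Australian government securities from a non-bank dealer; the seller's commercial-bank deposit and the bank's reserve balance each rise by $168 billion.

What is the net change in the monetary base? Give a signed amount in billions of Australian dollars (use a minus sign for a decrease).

-$596 billion

RBA balance sheet:
  Assets:      Securities −$99B, Loans to banks −$27B, Foreign assets −$470B
  Liabilities: Bank reserves −$596B
Commercial banking system:
  Assets:      Reserves at CB −$596B, Securities +$267B, Foreign assets +$470B
  Liabilities: Checkable deposits +$168B, Borrowings from CB −$27B
Monetary base = currency + reserves: 0 + (−$596B) = -$596 billion.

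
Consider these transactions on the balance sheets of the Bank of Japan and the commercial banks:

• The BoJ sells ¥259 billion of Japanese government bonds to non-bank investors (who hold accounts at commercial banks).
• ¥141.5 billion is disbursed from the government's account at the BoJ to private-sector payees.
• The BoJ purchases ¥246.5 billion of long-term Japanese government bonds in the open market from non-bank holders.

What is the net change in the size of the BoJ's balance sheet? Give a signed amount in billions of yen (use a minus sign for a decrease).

-¥12.5 billion

Asset sale (to non-banks) ¥259 billion: a BoJ asset is shed → −¥259B.
Government spending ¥141.5 billion: only the composition of liabilities changes → 0.
Asset purchase (from non-banks) ¥246.5 billion: a BoJ asset is acquired → +¥246.5B.
Net: −259 + 0 + 246.5 = -¥12.5 billion.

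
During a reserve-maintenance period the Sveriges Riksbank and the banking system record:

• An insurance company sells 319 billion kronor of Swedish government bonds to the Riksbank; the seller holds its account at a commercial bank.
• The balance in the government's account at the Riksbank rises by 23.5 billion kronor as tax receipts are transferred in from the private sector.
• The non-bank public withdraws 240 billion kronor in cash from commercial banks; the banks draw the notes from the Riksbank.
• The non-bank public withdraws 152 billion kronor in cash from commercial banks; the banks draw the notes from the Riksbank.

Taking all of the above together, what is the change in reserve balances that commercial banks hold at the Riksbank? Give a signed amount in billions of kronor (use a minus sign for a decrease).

-96.5 billion

Asset purchase (from non-banks) 319 billion kronor: the Riksbank pays by crediting reserve accounts → +319B.
Government account inflow 23.5 billion kronor: funds move from bank reserves into the government account → −23.5B.
Currency withdrawal 240 billion kronor: banks swap reserves for currency → −240B.
Currency withdrawal 152 billion kronor: banks swap reserves for currency → −152B.
Net: 319 − 23.5 − 240 − 152 = -96.5 billion.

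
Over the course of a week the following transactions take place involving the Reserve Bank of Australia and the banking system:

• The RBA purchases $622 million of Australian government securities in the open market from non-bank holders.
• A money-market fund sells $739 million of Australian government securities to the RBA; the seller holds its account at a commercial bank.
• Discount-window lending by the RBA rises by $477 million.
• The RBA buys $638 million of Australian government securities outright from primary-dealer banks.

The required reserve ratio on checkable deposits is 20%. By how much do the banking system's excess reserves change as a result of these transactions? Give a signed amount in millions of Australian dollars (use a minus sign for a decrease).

Asset purchase (from non-banks) $622 million: reserves +$622M, deposits +$622M.
Asset purchase (from non-banks) $739 million: reserves +$739M, deposits +$739M.
Discount-window loan $477 million: reserves +$477M, deposits 0.
OMO purchase (from banks) $638 million: reserves +$638M, deposits 0.
Totals: Δreserves = +$2476M, Δdeposits = +$1361M.
Δrequired reserves = 20% × +$1361M = +$272.2M.
Δexcess reserves = Δreserves − Δrequired = +$2476M − (+$272.2M) = +$2203.8 million.

+$2203.8 million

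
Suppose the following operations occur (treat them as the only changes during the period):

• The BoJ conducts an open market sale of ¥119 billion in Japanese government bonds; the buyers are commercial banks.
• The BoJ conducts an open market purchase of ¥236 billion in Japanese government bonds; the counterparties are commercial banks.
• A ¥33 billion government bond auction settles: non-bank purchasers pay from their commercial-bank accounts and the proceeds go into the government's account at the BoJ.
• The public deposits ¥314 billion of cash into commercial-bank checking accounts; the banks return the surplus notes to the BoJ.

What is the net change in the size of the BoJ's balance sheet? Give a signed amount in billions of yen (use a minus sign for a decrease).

+¥117 billion

BoJ balance sheet:
  Assets:      Securities +¥117B
  Liabilities: Bank reserves +¥398B, Currency in circulation −¥314B, Government deposits +¥33B
Commercial banking system:
  Assets:      Reserves at CB +¥398B, Securities −¥117B
  Liabilities: Checkable deposits +¥281B
Change in total BoJ assets = +¥117 billion.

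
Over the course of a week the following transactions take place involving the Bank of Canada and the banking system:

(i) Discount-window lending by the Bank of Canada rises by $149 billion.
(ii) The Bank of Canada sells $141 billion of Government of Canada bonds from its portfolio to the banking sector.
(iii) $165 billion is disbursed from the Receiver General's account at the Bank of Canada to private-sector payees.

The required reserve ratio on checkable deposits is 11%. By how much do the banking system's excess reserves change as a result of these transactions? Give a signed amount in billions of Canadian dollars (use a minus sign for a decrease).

Discount-window loan $149 billion: reserves +$149B, deposits 0.
OMO sale (to banks) $141 billion: reserves −$141B, deposits 0.
Government spending $165 billion: reserves +$165B, deposits +$165B.
Totals: Δreserves = +$173B, Δdeposits = +$165B.
Δrequired reserves = 11% × +$165B = +$18.15B.
Δexcess reserves = Δreserves − Δrequired = +$173B − (+$18.15B) = +$154.85 billion.

+$154.85 billion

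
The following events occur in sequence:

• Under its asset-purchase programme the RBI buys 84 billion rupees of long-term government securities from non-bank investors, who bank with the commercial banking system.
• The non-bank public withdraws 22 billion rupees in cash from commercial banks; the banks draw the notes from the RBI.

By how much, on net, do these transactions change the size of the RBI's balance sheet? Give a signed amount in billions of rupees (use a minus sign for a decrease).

+84 billion

Asset purchase (from non-banks) 84 billion rupees: an RBI asset is acquired → +84B.
Currency withdrawal 22 billion rupees: only the composition of liabilities changes → 0.
Net: 84 + 0 = +84 billion.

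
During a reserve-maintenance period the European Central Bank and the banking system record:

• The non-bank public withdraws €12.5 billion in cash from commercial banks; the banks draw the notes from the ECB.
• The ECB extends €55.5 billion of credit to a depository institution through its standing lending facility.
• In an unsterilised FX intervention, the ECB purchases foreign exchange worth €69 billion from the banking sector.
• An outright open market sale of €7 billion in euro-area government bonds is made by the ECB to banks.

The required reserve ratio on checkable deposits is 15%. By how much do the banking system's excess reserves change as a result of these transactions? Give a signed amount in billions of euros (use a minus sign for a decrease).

+€106.875 billion

Currency withdrawal €12.5 billion: reserves −€12.5B, deposits −€12.5B.
Discount-window loan €55.5 billion: reserves +€55.5B, deposits 0.
FX purchase €69 billion: reserves +€69B, deposits 0.
OMO sale (to banks) €7 billion: reserves −€7B, deposits 0.
Totals: Δreserves = +€105B, Δdeposits = −€12.5B.
Δrequired reserves = 15% × −€12.5B = −€1.875B.
Δexcess reserves = Δreserves − Δrequired = +€105B − (−€1.875B) = +€106.875 billion.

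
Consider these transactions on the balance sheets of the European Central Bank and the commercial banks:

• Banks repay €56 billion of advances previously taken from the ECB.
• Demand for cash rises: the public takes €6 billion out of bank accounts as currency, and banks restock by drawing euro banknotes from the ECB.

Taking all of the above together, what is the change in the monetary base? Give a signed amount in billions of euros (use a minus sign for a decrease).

-€56 billion

Discount-window repayment €56 billion: ECB balance sheet contracts → −€56B.
Currency withdrawal €6 billion: just a shift between currency and reserves — both are base money → 0.
Net: −56 + 0 = -€56 billion.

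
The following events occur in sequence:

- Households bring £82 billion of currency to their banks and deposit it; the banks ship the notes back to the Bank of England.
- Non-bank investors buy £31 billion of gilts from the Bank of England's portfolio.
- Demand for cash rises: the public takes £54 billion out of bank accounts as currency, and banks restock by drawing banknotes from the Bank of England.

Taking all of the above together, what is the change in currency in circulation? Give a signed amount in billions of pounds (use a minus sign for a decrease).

Bank of England balance sheet:
  Assets:      Securities −£31B
  Liabilities: Bank reserves −£3B, Currency in circulation −£28B
So the change in currency in circulation is -£28 billion.

-£28 billion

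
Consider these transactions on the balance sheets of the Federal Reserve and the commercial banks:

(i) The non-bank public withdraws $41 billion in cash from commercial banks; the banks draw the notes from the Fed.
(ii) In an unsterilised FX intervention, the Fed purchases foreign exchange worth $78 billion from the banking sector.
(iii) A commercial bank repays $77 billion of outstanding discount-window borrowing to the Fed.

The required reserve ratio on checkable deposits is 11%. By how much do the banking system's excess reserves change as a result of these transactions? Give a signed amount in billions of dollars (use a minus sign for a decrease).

Currency withdrawal $41 billion: reserves −$41B, deposits −$41B.
FX purchase $78 billion: reserves +$78B, deposits 0.
Discount-window repayment $77 billion: reserves −$77B, deposits 0.
Totals: Δreserves = −$40B, Δdeposits = −$41B.
Δrequired reserves = 11% × −$41B = −$4.51B.
Δexcess reserves = Δreserves − Δrequired = −$40B − (−$4.51B) = -$35.49 billion.

-$35.49 billion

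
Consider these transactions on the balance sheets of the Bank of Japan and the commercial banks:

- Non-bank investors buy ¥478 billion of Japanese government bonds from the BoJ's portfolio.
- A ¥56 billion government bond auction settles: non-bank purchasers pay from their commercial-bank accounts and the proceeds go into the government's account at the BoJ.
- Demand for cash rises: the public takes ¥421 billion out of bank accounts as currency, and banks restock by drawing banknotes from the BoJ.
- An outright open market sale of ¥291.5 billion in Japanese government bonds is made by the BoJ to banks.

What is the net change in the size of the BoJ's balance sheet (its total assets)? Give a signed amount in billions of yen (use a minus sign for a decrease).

BoJ balance sheet:
  Assets:      Securities −¥769.5B
  Liabilities: Bank reserves −¥1246.5B, Currency in circulation +¥421B, Government deposits +¥56B
Change in total BoJ assets = -¥769.5 billion.

-¥769.5 billion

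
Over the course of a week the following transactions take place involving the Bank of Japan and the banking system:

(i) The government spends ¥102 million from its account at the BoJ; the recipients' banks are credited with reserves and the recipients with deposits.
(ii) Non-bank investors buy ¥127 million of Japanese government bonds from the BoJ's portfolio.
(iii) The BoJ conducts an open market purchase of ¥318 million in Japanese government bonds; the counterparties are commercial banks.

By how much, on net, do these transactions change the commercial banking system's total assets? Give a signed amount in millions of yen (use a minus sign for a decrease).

-¥25 million

BoJ balance sheet:
  Assets:      Securities +¥191M
  Liabilities: Bank reserves +¥293M, Government deposits −¥102M
Commercial banking system:
  Assets:      Reserves at CB +¥293M, Securities −¥318M
  Liabilities: Checkable deposits −¥25M
Change in total bank assets = -¥25 million.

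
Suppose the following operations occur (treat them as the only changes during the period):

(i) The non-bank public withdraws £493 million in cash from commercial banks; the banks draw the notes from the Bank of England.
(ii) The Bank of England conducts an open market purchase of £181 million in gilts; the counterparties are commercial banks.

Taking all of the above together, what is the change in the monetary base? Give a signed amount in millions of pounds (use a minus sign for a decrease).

+£181 million

Bank of England balance sheet:
  Assets:      Securities +£181M
  Liabilities: Bank reserves −£312M, Currency in circulation +£493M
Commercial banking system:
  Assets:      Reserves at CB −£312M, Securities −£181M
  Liabilities: Checkable deposits −£493M
Monetary base = currency + reserves: +£493M + (−£312M) = +£181 million.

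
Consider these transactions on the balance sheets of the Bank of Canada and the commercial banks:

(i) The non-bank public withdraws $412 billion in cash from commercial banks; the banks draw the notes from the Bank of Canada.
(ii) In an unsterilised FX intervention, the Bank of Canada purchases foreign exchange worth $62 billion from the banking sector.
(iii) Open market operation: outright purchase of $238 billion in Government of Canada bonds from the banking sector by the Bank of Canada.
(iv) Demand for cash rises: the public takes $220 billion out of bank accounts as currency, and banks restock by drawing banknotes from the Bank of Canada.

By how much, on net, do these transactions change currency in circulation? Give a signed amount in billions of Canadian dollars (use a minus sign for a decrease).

Currency withdrawal $412 billion: notes leave the central bank → +$412B.
FX purchase $62 billion: no currency enters or leaves circulation → 0.
OMO purchase (from banks) $238 billion: no currency enters or leaves circulation → 0.
Currency withdrawal $220 billion: notes leave the central bank → +$220B.
Net: 412 + 0 + 0 + 220 = +$632 billion.

+$632 billion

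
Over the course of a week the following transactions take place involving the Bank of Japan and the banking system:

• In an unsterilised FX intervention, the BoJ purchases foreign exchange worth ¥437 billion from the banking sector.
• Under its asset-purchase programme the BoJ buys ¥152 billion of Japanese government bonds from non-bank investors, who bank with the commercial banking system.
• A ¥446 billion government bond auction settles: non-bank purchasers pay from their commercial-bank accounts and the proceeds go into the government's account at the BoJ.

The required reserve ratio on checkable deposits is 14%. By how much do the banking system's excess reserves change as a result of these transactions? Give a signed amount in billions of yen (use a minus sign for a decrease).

FX purchase ¥437 billion: reserves +¥437B, deposits 0.
Asset purchase (from non-banks) ¥152 billion: reserves +¥152B, deposits +¥152B.
Government account inflow ¥446 billion: reserves −¥446B, deposits −¥446B.
Totals: Δreserves = +¥143B, Δdeposits = −¥294B.
Δrequired reserves = 14% × −¥294B = −¥41.16B.
Δexcess reserves = Δreserves − Δrequired = +¥143B − (−¥41.16B) = +¥184.16 billion.

+¥184.16 billion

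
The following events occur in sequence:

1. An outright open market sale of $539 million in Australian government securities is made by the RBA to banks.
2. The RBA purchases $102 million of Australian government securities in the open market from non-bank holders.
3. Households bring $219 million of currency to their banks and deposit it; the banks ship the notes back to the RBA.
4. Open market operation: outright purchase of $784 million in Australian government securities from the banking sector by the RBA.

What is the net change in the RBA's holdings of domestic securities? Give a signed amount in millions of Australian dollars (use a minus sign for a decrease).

OMO sale (to banks) $539 million: securities removed from the RBA's portfolio → −$539M.
Asset purchase (from non-banks) $102 million: securities added to the RBA's portfolio → +$102M.
Currency deposit $219 million: the RBA's securities portfolio is untouched → 0.
OMO purchase (from banks) $784 million: securities added to the RBA's portfolio → +$784M.
Net: −539 + 102 + 0 + 784 = +$347 million.

+$347 million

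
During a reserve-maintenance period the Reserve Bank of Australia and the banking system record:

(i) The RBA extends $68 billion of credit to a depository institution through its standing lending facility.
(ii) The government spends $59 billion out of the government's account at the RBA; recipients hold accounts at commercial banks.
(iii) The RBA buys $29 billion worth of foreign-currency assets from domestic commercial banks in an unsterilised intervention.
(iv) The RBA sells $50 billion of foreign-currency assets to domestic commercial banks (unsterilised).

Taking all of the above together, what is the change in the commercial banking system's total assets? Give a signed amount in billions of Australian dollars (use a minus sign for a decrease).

+$127 billion

Discount-window loan $68 billion: bank balance sheets expand → +$68B.
Government spending $59 billion: bank balance sheets expand → +$59B.
FX purchase $29 billion: just an asset swap on bank balance sheets → 0.
FX sale $50 billion: just an asset swap on bank balance sheets → 0.
Net: 68 + 59 + 0 + 0 = +$127 billion.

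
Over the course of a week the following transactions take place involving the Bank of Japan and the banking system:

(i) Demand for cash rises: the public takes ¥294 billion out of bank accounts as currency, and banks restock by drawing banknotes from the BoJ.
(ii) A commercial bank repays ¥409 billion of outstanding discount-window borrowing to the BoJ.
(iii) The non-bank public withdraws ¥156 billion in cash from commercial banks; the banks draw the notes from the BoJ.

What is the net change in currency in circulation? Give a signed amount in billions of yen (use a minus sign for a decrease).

Currency withdrawal ¥294 billion: notes leave the central bank → +¥294B.
Discount-window repayment ¥409 billion: no currency enters or leaves circulation → 0.
Currency withdrawal ¥156 billion: notes leave the central bank → +¥156B.
Net: 294 + 0 + 156 = +¥450 billion.

+¥450 billion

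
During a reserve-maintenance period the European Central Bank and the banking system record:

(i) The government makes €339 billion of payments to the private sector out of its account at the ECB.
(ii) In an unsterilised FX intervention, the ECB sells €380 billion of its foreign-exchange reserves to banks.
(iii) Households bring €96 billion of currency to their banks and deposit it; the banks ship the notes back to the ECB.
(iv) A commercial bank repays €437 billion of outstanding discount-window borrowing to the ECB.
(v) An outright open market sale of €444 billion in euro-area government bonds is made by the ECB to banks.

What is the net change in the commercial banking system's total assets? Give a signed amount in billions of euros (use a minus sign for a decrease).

-€2 billion

Government spending €339 billion: bank balance sheets expand → +€339B.
FX sale €380 billion: just an asset swap on bank balance sheets → 0.
Currency deposit €96 billion: bank balance sheets expand → +€96B.
Discount-window repayment €437 billion: bank balance sheets shrink → −€437B.
OMO sale (to banks) €444 billion: just an asset swap on bank balance sheets → 0.
Net: 339 + 0 + 96 − 437 + 0 = -€2 billion.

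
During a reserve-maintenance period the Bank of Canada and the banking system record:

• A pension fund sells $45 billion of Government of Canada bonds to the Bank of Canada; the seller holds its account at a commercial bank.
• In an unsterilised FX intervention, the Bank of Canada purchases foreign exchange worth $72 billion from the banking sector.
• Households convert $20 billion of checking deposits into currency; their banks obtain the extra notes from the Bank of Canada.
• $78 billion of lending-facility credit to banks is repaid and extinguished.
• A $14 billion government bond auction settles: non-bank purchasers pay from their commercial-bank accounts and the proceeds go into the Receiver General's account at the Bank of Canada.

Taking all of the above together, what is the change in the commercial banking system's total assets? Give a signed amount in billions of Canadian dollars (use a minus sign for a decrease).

Bank of Canada balance sheet:
  Assets:      Securities +$45B, Loans to banks −$78B, Foreign assets +$72B
  Liabilities: Bank reserves +$5B, Currency in circulation +$20B, Government deposits +$14B
Commercial banking system:
  Assets:      Reserves at CB +$5B, Foreign assets −$72B
  Liabilities: Checkable deposits +$11B, Borrowings from CB −$78B
Change in total bank assets = -$67 billion.

-$67 billion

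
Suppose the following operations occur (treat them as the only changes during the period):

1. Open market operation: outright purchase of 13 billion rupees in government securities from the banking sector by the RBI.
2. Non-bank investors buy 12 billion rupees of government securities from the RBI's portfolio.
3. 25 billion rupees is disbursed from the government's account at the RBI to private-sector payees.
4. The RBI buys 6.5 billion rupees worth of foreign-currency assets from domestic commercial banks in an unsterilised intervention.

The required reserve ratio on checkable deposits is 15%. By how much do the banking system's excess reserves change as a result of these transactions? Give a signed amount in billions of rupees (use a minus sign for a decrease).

+30.55 billion

OMO purchase (from banks) 13 billion rupees: reserves +13B, deposits 0.
Asset sale (to non-banks) 12 billion rupees: reserves −12B, deposits −12B.
Government spending 25 billion rupees: reserves +25B, deposits +25B.
FX purchase 6.5 billion rupees: reserves +6.5B, deposits 0.
Totals: Δreserves = +32.5B, Δdeposits = +13B.
Δrequired reserves = 15% × +13B = +1.95B.
Δexcess reserves = Δreserves − Δrequired = +32.5B − (+1.95B) = +30.55 billion.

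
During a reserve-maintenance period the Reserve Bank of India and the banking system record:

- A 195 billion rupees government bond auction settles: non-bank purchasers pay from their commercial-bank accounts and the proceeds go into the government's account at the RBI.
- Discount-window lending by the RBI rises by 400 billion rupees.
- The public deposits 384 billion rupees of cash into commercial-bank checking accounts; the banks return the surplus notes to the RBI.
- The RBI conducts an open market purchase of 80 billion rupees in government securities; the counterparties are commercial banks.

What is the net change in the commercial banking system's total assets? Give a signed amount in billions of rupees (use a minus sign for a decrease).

+589 billion

Government account inflow 195 billion rupees: bank balance sheets shrink → −195B.
Discount-window loan 400 billion rupees: bank balance sheets expand → +400B.
Currency deposit 384 billion rupees: bank balance sheets expand → +384B.
OMO purchase (from banks) 80 billion rupees: just an asset swap on bank balance sheets → 0.
Net: −195 + 400 + 384 + 0 = +589 billion.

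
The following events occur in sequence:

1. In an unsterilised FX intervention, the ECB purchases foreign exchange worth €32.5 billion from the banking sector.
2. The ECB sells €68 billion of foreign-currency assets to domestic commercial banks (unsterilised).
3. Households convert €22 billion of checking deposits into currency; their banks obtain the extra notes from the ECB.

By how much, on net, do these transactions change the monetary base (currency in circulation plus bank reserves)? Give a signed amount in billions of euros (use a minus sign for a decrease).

ECB balance sheet:
  Assets:      Foreign assets −€35.5B
  Liabilities: Bank reserves −€57.5B, Currency in circulation +€22B
Commercial banking system:
  Assets:      Reserves at CB −€57.5B, Foreign assets +€35.5B
  Liabilities: Checkable deposits −€22B
Monetary base = currency + reserves: +€22B + (−€57.5B) = -€35.5 billion.

-€35.5 billion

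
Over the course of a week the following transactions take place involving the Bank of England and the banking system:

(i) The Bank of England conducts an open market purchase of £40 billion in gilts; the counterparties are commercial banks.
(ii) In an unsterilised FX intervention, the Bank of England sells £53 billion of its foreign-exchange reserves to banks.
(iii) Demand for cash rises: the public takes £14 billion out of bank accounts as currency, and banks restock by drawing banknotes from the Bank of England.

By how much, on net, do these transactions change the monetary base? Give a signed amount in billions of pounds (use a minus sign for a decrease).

-£13 billion

Bank of England balance sheet:
  Assets:      Securities +£40B, Foreign assets −£53B
  Liabilities: Bank reserves −£27B, Currency in circulation +£14B
Commercial banking system:
  Assets:      Reserves at CB −£27B, Securities −£40B, Foreign assets +£53B
  Liabilities: Checkable deposits −£14B
Monetary base = currency + reserves: +£14B + (−£27B) = -£13 billion.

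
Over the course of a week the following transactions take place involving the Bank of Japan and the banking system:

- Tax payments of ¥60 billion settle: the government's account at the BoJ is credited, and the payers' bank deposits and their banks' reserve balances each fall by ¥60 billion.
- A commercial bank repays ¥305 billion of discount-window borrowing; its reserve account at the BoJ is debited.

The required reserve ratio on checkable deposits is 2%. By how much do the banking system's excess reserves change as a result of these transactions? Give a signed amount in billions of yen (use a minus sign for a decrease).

Government account inflow ¥60 billion: reserves −¥60B, deposits −¥60B.
Discount-window repayment ¥305 billion: reserves −¥305B, deposits 0.
Totals: Δreserves = −¥365B, Δdeposits = −¥60B.
Δrequired reserves = 2% × −¥60B = −¥1.2B.
Δexcess reserves = Δreserves − Δrequired = −¥365B − (−¥1.2B) = -¥363.8 billion.

-¥363.8 billion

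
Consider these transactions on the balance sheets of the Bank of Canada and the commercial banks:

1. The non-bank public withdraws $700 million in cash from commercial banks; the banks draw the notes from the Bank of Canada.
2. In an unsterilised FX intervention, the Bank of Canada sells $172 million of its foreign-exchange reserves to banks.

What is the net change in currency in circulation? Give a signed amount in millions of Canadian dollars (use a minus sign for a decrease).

Bank of Canada balance sheet:
  Assets:      Foreign assets −$172M
  Liabilities: Bank reserves −$872M, Currency in circulation +$700M
Commercial banking system:
  Assets:      Reserves at CB −$872M, Foreign assets +$172M
  Liabilities: Checkable deposits −$700M
So the change in currency in circulation is +$700 million.

+$700 million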